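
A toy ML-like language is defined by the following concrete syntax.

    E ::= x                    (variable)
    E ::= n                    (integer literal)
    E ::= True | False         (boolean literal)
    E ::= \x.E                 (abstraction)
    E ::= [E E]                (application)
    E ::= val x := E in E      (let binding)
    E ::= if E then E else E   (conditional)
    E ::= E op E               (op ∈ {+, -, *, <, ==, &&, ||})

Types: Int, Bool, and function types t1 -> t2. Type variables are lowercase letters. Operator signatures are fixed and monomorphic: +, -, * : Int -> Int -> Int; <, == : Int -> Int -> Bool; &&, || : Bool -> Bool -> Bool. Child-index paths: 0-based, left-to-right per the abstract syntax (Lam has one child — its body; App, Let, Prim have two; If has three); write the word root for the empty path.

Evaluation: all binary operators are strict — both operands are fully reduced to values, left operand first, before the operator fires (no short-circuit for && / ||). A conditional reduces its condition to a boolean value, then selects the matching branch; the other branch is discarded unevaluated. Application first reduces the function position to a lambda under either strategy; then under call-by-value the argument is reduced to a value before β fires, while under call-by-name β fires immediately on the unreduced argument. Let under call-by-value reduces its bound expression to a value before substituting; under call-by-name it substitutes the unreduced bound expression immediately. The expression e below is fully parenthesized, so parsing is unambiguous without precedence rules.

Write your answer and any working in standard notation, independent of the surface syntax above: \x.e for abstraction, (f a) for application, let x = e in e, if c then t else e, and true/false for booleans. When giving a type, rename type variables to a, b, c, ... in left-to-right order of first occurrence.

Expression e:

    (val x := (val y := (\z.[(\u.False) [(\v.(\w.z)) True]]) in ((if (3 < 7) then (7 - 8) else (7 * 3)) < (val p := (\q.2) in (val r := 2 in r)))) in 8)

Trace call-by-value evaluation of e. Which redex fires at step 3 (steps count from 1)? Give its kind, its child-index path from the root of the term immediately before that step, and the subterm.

Trace:
step 0: (let x = (let y = (\z.((\u.false) ((\v.(\w.z)) true))) in ((if (3 < 7) then (7 - 8) else (7 * 3)) < (let p = (\q.2) in (let r = 2 in r)))) in 8)
step 1: [let@0] (let x = ((if (3 < 7) then (7 - 8) else (7 * 3)) < (let p = (\q.2) in (let r = 2 in r))) in 8)
step 2: [delta@0.0.0] (let x = ((if true then (7 - 8) else (7 * 3)) < (let p = (\q.2) in (let r = 2 in r))) in 8)
step 3: [if@0.0] (let x = ((7 - 8) < (let p = (\q.2) in (let r = 2 in r))) in 8)

Answer: if at 0.0 : (if true then (7 - 8) else (7 * 3))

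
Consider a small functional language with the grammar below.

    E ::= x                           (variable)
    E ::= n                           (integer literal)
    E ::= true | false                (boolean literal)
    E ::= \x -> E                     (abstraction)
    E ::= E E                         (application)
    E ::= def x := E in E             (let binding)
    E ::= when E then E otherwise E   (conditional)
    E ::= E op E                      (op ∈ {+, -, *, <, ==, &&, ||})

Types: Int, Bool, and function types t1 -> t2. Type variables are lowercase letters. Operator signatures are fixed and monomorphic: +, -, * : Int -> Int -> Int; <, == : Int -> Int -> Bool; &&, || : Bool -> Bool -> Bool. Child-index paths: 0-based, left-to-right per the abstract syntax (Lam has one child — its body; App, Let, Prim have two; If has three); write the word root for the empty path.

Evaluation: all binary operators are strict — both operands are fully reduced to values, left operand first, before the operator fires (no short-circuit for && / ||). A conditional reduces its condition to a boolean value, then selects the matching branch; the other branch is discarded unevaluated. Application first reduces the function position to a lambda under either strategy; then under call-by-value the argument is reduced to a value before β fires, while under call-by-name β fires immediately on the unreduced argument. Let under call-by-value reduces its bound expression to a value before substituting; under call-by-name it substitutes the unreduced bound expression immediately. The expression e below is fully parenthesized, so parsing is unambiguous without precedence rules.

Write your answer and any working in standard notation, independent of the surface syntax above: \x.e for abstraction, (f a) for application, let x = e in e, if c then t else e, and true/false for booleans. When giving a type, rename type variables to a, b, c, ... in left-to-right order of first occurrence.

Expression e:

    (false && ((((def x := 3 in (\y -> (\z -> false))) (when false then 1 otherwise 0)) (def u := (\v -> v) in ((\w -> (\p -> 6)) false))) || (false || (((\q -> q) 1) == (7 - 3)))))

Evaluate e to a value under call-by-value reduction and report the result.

Working:
step 0: (false && ((((let x = 3 in (\y.(\z.false))) (if false then 1 else 0)) (let u = (\v.v) in ((\w.(\p.6)) false))) || (false || (((\q.q) 1) == (7 - 3)))))
step 1: [let@1.0.0.0] (false && ((((\y.(\z.false)) (if false then 1 else 0)) (let u = (\v.v) in ((\w.(\p.6)) false))) || (false || (((\q.q) 1) == (7 - 3)))))
step 2: [if@1.0.0.1] (false && ((((\y.(\z.false)) 0) (let u = (\v.v) in ((\w.(\p.6)) false))) || (false || (((\q.q) 1) == (7 - 3)))))
step 3: [beta@1.0.0] (false && (((\z.false) (let u = (\v.v) in ((\w.(\p.6)) false))) || (false || (((\q.q) 1) == (7 - 3)))))
step 4: [let@1.0.1] (false && (((\z.false) ((\w.(\p.6)) false)) || (false || (((\q.q) 1) == (7 - 3)))))
step 5: [beta@1.0.1] (false && (((\z.false) (\p.6)) || (false || (((\q.q) 1) == (7 - 3)))))
step 6: [beta@1.0] (false && (false || (false || (((\q.q) 1) == (7 - 3)))))
step 7: [beta@1.1.1.0] (false && (false || (false || (1 == (7 - 3)))))
step 8: [delta@1.1.1.1] (false && (false || (false || (1 == 4))))
step 9: [delta@1.1.1] (false && (false || (false || false)))
step 10: [delta@1.1] (false && (false || false))
step 11: [delta@1] (false && false)
step 12: [delta@root] false

Answer: false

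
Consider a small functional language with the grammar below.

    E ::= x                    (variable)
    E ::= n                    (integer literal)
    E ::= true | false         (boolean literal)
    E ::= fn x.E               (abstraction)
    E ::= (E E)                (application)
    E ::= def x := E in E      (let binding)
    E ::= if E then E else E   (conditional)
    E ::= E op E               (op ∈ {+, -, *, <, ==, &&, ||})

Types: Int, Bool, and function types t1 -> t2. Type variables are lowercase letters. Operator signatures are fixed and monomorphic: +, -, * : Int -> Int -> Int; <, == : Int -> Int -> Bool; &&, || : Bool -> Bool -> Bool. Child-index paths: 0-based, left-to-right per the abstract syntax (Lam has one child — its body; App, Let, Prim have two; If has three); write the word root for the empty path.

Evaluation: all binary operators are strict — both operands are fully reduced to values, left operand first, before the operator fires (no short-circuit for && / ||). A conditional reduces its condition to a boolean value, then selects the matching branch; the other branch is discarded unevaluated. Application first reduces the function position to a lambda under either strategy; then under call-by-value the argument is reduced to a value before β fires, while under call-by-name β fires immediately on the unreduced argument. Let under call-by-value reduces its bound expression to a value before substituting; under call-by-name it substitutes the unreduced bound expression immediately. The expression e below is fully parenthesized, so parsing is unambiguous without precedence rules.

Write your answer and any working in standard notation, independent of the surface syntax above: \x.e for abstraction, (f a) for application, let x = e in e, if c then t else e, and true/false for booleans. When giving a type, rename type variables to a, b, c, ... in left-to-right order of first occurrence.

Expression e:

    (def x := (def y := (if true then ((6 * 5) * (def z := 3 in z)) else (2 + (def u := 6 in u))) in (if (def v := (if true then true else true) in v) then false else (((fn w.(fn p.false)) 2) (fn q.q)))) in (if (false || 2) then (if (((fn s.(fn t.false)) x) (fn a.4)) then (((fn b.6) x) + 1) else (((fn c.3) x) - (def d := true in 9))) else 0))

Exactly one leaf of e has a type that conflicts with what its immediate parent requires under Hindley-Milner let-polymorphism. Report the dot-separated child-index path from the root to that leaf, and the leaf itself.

Answer: 1.0.1 : 2

Trace:
  unify Bool ~ Bool
  unify Int ~ Int
  unify Int ~ Int
  unify Int ~ Int
let z : Int
z : Int
  unify Int ~ Int
  unify Int ~ Int
let u : Int
u : Int
  unify Int ~ Int
  unify Int ~ Int
let y : Int
  unify Bool ~ Bool
  unify Bool ~ Bool
let v : Bool
v : Bool
  unify Bool ~ Bool
\p._ : b -> Bool
\w._ : a -> b -> Bool
  unify a -> b -> Bool ~ Int -> c
  unify a ~ Int
  unify b -> Bool ~ c
_ _ : b -> Bool
q : d
\q._ : d -> d
  unify b -> Bool ~ (d -> d) -> e
  unify b ~ d -> d
  unify Bool ~ e
_ _ : Bool
  unify Bool ~ Bool
let x : Bool
  unify Bool ~ Bool
  unify Int ~ Bool
  FAIL: mismatch Int ~ Bool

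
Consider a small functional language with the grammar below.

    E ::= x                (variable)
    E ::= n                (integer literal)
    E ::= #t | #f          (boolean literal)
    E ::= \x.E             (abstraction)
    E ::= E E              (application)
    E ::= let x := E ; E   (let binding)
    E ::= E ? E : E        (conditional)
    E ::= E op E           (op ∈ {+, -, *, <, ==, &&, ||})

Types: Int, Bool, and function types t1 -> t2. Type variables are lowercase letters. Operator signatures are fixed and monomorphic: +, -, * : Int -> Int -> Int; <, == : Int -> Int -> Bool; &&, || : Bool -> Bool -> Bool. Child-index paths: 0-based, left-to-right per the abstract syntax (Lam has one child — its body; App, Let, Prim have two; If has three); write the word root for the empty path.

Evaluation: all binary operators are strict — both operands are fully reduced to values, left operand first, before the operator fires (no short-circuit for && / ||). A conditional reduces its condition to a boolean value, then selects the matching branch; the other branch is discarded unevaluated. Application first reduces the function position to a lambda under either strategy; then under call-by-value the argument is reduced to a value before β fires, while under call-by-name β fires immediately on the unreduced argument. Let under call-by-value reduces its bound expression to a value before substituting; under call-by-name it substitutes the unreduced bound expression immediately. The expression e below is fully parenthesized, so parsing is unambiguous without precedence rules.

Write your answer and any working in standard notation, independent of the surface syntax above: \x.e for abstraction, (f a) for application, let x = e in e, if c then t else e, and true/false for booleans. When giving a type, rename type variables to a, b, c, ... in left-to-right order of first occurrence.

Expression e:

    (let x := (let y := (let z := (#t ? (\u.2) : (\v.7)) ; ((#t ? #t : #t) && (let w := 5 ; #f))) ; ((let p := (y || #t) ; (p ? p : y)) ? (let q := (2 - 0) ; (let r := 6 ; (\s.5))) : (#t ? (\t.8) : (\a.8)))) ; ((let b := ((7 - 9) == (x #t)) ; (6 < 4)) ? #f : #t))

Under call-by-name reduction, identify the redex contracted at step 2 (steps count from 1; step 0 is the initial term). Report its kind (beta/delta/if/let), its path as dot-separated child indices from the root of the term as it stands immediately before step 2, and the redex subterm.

Working:
step 0: (let x = (let y = (let z = (if true then (\u.2) else (\v.7)) in ((if true then true else true) && (let w = 5 in false))) in (if (let p = (y || true) in (if p then p else y)) then (let q = (2 - 0) in (let r = 6 in (\s.5))) else (if true then (\t.8) else (\a.8)))) in (if (let b = ((7 - 9) == (x true)) in (6 < 4)) then false else true))
step 1: [let@root] (if (let b = ((7 - 9) == ((let y = (let z = (if true then (\u.2) else (\v.7)) in ((if true then true else true) && (let w = 5 in false))) in (if (let p = (y || true) in (if p then p else y)) then (let q = (2 - 0) in (let r = 6 in (\s.5))) else (if true then (\t.8) else (\a.8)))) true)) in (6 < 4)) then false else true)
step 2: [let@0] (if (6 < 4) then false else true)

Answer: let at 0 : (let b = ((7 - 9) == ((let y = (let z = (if true then (\u.2) else (\v.7)) in ((if true then true else true) && (let w = 5 in false))) in (if (let p = (y || true) in (if p then p else y)) then (let q = (2 - 0) in (let r = 6 in (\s.5))) else (if true then (\t.8) else (\a.8)))) true)) in (6 < 4))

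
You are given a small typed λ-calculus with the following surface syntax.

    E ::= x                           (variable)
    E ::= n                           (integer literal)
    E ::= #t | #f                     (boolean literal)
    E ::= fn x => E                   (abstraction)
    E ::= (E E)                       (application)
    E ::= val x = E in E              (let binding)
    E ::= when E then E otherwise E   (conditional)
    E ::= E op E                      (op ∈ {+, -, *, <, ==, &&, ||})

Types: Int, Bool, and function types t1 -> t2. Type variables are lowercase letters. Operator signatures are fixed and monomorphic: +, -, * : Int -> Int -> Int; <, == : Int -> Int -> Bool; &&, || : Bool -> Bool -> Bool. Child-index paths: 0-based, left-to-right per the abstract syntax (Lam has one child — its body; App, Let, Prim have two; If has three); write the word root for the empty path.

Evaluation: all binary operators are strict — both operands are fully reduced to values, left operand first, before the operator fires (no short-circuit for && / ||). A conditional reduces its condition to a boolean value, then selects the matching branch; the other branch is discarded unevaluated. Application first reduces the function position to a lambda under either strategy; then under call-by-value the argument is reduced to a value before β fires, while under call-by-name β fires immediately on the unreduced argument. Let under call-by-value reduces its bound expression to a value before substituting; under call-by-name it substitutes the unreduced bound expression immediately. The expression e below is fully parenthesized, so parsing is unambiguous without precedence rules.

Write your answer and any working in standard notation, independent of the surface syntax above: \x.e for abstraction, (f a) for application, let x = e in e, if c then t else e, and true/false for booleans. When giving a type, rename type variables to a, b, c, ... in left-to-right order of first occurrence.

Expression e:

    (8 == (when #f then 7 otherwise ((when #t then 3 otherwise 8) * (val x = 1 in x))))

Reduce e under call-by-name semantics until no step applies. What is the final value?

Working:
step 0: (8 == (if false then 7 else ((if true then 3 else 8) * (let x = 1 in x))))
step 1: [if@1] (8 == ((if true then 3 else 8) * (let x = 1 in x)))
step 2: [if@1.0] (8 == (3 * (let x = 1 in x)))
step 3: [let@1.1] (8 == (3 * 1))
step 4: [delta@1] (8 == 3)
step 5: [delta@root] false

Answer: false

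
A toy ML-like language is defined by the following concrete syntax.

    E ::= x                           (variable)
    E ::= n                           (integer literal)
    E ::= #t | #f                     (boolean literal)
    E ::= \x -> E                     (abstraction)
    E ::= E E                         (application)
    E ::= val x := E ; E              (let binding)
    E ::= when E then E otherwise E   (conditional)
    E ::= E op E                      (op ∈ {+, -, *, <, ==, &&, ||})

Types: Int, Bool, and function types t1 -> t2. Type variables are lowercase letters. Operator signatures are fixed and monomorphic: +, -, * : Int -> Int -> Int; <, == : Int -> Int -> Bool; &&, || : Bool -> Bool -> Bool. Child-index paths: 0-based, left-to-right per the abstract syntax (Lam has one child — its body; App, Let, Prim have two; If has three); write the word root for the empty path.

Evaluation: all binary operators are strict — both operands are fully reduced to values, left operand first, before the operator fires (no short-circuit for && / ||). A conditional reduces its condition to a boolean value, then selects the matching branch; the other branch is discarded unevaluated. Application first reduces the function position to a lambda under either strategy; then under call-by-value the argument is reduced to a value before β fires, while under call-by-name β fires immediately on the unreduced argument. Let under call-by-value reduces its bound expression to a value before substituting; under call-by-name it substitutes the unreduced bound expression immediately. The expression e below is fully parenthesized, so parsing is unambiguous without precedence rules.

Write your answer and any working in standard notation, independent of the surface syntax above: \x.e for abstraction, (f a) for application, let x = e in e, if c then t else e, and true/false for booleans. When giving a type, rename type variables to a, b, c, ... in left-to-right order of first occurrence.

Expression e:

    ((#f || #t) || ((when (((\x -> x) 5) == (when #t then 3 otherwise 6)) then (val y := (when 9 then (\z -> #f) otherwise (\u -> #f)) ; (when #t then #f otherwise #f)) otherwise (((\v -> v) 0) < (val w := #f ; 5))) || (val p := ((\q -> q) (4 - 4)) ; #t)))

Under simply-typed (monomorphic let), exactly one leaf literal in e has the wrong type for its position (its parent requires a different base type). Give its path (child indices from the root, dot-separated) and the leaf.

Working:
  unify Bool ~ Bool
  unify Bool ~ Bool
  unify Bool ~ Bool
x : a
\x._ : a -> a
  unify a -> a ~ Int -> b
  unify a ~ Int
  unify Int ~ b
_ _ : Int
  unify Int ~ Int
  unify Bool ~ Bool
  unify Int ~ Int
  unify Int ~ Int
  unify Bool ~ Bool
  unify Int ~ Bool
  FAIL: mismatch Int ~ Bool

Answer: 1.0.1.0.0 : 9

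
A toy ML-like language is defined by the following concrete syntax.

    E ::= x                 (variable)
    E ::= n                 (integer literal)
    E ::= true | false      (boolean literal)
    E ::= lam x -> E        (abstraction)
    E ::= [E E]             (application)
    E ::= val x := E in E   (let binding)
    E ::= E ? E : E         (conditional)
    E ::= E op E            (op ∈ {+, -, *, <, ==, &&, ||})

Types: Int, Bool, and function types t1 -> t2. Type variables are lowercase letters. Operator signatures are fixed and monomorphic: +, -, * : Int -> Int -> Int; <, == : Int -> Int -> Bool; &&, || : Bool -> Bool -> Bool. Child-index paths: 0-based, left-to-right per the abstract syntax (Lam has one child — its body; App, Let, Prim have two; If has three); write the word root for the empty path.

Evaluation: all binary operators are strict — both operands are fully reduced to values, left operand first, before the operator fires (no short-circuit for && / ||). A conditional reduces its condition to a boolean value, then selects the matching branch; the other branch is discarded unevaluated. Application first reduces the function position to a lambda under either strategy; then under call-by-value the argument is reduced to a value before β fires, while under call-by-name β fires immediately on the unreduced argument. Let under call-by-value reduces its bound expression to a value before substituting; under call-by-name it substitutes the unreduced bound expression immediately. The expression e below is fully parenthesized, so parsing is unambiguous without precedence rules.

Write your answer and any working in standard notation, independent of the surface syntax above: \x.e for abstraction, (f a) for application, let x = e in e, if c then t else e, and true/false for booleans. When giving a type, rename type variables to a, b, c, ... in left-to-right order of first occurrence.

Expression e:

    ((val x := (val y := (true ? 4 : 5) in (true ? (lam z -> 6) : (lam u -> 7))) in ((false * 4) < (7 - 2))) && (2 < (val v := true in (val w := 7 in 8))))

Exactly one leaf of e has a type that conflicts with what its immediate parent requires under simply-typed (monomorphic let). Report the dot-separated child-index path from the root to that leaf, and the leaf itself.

Derivation:
  unify Bool ~ Bool
  unify Int ~ Int
let y : Int
  unify Bool ~ Bool
\z._ : a -> Int
\u._ : b -> Int
  unify a -> Int ~ b -> Int
  unify a ~ b
  unify Int ~ Int
let x : b -> Int
  unify Bool ~ Int
  FAIL: mismatch Bool ~ Int

Answer: 0.1.0.0 : false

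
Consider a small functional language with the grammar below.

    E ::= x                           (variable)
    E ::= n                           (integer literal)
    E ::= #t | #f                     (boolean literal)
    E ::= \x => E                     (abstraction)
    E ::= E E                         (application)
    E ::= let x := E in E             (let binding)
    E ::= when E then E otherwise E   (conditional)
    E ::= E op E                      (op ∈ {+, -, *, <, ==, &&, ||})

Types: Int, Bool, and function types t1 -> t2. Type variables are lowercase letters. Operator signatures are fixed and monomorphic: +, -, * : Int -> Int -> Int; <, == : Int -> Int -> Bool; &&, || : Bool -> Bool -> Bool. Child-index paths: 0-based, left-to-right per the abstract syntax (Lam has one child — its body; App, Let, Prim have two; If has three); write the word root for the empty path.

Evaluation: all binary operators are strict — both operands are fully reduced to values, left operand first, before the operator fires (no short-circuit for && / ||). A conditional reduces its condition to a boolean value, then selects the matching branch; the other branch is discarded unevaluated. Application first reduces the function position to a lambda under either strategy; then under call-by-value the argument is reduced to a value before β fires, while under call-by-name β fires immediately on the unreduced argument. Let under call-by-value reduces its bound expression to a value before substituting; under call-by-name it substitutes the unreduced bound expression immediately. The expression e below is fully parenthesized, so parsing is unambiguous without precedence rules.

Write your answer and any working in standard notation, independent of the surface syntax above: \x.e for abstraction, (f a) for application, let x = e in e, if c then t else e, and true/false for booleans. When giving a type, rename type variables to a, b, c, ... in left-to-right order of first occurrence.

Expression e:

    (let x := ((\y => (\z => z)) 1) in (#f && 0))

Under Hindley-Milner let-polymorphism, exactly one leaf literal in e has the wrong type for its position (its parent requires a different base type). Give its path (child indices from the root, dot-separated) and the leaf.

Derivation:
z : b
\z._ : b -> b
\y._ : a -> b -> b
  unify a -> b -> b ~ Int -> c
  unify a ~ Int
  unify b -> b ~ c
_ _ : b -> b
let x : forall. b -> b
  unify Bool ~ Bool
  unify Int ~ Bool
  FAIL: mismatch Int ~ Bool

Answer: 1.1 : 0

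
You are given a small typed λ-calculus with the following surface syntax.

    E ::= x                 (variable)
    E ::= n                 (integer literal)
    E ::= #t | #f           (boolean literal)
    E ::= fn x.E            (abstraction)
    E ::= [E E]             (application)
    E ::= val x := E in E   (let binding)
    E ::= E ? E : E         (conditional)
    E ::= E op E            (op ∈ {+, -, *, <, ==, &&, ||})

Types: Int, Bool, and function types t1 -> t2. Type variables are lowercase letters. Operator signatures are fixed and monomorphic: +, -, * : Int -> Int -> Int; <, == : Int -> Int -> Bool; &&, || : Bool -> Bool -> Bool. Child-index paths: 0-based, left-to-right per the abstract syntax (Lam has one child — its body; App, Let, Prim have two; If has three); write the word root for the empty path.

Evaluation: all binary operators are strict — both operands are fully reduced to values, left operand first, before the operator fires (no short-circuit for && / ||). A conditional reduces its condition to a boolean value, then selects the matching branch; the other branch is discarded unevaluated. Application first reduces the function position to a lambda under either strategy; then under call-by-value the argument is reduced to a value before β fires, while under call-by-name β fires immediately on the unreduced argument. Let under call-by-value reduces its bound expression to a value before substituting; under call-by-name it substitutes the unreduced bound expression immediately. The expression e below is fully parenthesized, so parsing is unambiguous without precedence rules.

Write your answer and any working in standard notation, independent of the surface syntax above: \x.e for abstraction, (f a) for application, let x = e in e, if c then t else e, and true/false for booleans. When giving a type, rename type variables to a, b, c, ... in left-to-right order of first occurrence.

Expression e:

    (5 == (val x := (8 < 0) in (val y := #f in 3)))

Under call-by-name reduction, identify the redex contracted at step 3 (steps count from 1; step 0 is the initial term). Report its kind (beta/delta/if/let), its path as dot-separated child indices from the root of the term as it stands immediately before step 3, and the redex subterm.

Working:
step 0: (5 == (let x = (8 < 0) in (let y = false in 3)))
step 1: [let@1] (5 == (let y = false in 3))
step 2: [let@1] (5 == 3)
step 3: [delta@root] false

Answer: delta at root : (5 == 3)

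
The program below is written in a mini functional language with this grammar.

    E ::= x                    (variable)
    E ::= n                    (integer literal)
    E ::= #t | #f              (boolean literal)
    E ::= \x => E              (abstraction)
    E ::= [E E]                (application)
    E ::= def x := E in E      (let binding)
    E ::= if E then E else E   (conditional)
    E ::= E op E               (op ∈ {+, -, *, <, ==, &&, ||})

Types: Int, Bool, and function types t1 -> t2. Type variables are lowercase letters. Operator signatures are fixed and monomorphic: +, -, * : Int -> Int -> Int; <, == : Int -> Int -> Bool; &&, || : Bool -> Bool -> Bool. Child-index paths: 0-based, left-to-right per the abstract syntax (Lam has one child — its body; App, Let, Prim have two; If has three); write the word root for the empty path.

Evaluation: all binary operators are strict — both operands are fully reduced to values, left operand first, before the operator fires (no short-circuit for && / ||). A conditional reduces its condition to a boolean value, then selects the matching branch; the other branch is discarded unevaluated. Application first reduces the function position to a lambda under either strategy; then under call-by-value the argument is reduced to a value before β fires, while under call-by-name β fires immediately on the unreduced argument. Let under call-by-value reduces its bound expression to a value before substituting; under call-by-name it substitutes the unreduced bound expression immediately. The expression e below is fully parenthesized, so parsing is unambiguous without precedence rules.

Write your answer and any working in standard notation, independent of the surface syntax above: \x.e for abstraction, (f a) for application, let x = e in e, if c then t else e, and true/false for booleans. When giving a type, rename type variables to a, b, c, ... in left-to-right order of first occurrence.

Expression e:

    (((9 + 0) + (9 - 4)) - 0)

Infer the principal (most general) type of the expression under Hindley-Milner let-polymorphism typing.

Trace:
  unify Int ~ Int
  unify Int ~ Int
  unify Int ~ Int
  unify Int ~ Int
  unify Int ~ Int
  unify Int ~ Int
  unify Int ~ Int
  unify Int ~ Int

Answer: Int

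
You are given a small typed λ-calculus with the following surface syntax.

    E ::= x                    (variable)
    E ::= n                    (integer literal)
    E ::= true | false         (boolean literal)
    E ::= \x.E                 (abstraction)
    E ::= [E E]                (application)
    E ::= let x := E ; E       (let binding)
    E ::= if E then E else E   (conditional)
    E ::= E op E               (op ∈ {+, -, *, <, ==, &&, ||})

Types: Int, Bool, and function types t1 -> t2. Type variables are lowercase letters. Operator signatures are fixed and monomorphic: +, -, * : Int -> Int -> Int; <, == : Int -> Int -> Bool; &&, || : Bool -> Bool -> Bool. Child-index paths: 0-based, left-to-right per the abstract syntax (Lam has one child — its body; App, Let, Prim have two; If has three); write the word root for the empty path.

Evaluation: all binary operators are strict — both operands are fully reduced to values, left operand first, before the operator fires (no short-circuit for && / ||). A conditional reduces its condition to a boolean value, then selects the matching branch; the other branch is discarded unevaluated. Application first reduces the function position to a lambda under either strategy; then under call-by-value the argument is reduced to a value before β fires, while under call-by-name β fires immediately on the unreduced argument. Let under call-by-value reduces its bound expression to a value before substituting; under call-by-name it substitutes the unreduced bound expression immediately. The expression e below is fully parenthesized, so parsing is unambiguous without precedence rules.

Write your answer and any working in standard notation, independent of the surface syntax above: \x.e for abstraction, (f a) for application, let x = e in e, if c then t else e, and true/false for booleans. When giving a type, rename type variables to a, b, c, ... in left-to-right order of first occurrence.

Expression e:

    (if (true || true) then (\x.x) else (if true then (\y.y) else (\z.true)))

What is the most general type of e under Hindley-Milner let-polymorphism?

Working:
  unify Bool ~ Bool
  unify Bool ~ Bool
  unify Bool ~ Bool
x : a
\x._ : a -> a
  unify Bool ~ Bool
y : b
\y._ : b -> b
\z._ : c -> Bool
  unify b -> b ~ c -> Bool
  unify b ~ c
  unify c ~ Bool
  unify a -> a ~ Bool -> Bool
  unify a ~ Bool
  unify Bool ~ Bool

Answer: Bool -> Bool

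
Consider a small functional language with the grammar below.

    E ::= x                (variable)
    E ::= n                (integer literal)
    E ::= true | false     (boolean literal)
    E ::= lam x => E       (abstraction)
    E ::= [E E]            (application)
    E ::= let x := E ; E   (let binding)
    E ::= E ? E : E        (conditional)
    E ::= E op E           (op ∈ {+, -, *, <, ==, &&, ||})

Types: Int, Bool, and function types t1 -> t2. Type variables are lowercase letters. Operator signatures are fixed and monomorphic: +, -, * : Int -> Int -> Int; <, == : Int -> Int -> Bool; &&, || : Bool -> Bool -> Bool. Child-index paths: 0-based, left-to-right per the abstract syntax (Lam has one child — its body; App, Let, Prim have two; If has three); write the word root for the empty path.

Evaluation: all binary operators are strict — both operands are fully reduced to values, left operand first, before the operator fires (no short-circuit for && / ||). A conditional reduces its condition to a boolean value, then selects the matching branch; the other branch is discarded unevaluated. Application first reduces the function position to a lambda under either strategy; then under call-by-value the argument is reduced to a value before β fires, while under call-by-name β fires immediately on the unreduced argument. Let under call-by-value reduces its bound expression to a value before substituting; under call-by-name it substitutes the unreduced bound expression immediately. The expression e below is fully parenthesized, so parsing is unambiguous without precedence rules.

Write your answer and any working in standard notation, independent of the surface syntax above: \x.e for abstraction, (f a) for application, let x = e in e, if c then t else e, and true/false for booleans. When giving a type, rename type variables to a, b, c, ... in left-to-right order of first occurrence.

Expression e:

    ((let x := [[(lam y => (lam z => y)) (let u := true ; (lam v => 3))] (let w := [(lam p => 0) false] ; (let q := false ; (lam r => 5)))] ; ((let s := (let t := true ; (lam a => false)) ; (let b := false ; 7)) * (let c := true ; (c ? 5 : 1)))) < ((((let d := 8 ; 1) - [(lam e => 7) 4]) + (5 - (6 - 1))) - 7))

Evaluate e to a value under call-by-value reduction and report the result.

Derivation:
step 0: ((let x = (((\y.(\z.y)) (let u = true in (\v.3))) (let w = ((\p.0) false) in (let q = false in (\r.5)))) in ((let s = (let t = true in (\a.false)) in (let b = false in 7)) * (let c = true in (if c then 5 else 1)))) < ((((let d = 8 in 1) - ((\e.7) 4)) + (5 - (6 - 1))) - 7))
step 1: [let@0.0.0.1] ((let x = (((\y.(\z.y)) (\v.3)) (let w = ((\p.0) false) in (let q = false in (\r.5)))) in ((let s = (let t = true in (\a.false)) in (let b = false in 7)) * (let c = true in (if c then 5 else 1)))) < ((((let d = 8 in 1) - ((\e.7) 4)) + (5 - (6 - 1))) - 7))
step 2: [beta@0.0.0] ((let x = ((\z.(\v.3)) (let w = ((\p.0) false) in (let q = false in (\r.5)))) in ((let s = (let t = true in (\a.false)) in (let b = false in 7)) * (let c = true in (if c then 5 else 1)))) < ((((let d = 8 in 1) - ((\e.7) 4)) + (5 - (6 - 1))) - 7))
step 3: [beta@0.0.1.0] ((let x = ((\z.(\v.3)) (let w = 0 in (let q = false in (\r.5)))) in ((let s = (let t = true in (\a.false)) in (let b = false in 7)) * (let c = true in (if c then 5 else 1)))) < ((((let d = 8 in 1) - ((\e.7) 4)) + (5 - (6 - 1))) - 7))
step 4: [let@0.0.1] ((let x = ((\z.(\v.3)) (let q = false in (\r.5))) in ((let s = (let t = true in (\a.false)) in (let b = false in 7)) * (let c = true in (if c then 5 else 1)))) < ((((let d = 8 in 1) - ((\e.7) 4)) + (5 - (6 - 1))) - 7))
step 5: [let@0.0.1] ((let x = ((\z.(\v.3)) (\r.5)) in ((let s = (let t = true in (\a.false)) in (let b = false in 7)) * (let c = true in (if c then 5 else 1)))) < ((((let d = 8 in 1) - ((\e.7) 4)) + (5 - (6 - 1))) - 7))
step 6: [beta@0.0] ((let x = (\v.3) in ((let s = (let t = true in (\a.false)) in (let b = false in 7)) * (let c = true in (if c then 5 else 1)))) < ((((let d = 8 in 1) - ((\e.7) 4)) + (5 - (6 - 1))) - 7))
step 7: [let@0] (((let s = (let t = true in (\a.false)) in (let b = false in 7)) * (let c = true in (if c then 5 else 1))) < ((((let d = 8 in 1) - ((\e.7) 4)) + (5 - (6 - 1))) - 7))
step 8: [let@0.0.0] (((let s = (\a.false) in (let b = false in 7)) * (let c = true in (if c then 5 else 1))) < ((((let d = 8 in 1) - ((\e.7) 4)) + (5 - (6 - 1))) - 7))
step 9: [let@0.0] (((let b = false in 7) * (let c = true in (if c then 5 else 1))) < ((((let d = 8 in 1) - ((\e.7) 4)) + (5 - (6 - 1))) - 7))
step 10: [let@0.0] ((7 * (let c = true in (if c then 5 else 1))) < ((((let d = 8 in 1) - ((\e.7) 4)) + (5 - (6 - 1))) - 7))
step 11: [let@0.1] ((7 * (if true then 5 else 1)) < ((((let d = 8 in 1) - ((\e.7) 4)) + (5 - (6 - 1))) - 7))
step 12: [if@0.1] ((7 * 5) < ((((let d = 8 in 1) - ((\e.7) 4)) + (5 - (6 - 1))) - 7))
step 13: [delta@0] (35 < ((((let d = 8 in 1) - ((\e.7) 4)) + (5 - (6 - 1))) - 7))
step 14: [let@1.0.0.0] (35 < (((1 - ((\e.7) 4)) + (5 - (6 - 1))) - 7))
step 15: [beta@1.0.0.1] (35 < (((1 - 7) + (5 - (6 - 1))) - 7))
step 16: [delta@1.0.0] (35 < ((-6 + (5 - (6 - 1))) - 7))
step 17: [delta@1.0.1.1] (35 < ((-6 + (5 - 5)) - 7))
step 18: [delta@1.0.1] (35 < ((-6 + 0) - 7))
step 19: [delta@1.0] (35 < (-6 - 7))
step 20: [delta@1] (35 < -13)
step 21: [delta@root] false

Answer: false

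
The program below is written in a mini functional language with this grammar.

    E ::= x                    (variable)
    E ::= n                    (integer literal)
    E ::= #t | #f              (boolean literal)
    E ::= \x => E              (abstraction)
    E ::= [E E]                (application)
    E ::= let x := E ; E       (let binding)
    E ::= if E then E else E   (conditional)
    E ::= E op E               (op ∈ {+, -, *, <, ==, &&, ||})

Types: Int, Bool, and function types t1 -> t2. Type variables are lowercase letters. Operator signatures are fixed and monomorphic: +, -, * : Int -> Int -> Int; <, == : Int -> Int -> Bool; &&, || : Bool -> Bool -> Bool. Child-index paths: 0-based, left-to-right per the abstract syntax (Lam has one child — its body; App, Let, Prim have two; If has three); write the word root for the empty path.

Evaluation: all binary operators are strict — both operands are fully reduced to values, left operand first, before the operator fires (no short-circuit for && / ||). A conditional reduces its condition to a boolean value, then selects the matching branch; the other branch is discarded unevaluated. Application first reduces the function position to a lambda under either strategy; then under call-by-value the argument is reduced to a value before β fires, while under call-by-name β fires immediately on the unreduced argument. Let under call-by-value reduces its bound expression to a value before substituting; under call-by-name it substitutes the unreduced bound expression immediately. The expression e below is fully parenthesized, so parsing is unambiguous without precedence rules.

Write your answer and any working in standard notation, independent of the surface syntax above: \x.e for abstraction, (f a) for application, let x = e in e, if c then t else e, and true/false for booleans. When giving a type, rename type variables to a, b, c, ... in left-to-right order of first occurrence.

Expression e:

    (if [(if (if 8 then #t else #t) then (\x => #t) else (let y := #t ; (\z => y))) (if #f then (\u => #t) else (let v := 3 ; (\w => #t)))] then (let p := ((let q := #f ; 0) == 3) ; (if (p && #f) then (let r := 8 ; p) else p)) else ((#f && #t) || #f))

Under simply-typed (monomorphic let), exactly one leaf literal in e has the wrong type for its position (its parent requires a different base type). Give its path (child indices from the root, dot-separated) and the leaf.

Answer: 0.0.0.0 : 8

Trace:
  unify Int ~ Bool
  FAIL: mismatch Int ~ Bool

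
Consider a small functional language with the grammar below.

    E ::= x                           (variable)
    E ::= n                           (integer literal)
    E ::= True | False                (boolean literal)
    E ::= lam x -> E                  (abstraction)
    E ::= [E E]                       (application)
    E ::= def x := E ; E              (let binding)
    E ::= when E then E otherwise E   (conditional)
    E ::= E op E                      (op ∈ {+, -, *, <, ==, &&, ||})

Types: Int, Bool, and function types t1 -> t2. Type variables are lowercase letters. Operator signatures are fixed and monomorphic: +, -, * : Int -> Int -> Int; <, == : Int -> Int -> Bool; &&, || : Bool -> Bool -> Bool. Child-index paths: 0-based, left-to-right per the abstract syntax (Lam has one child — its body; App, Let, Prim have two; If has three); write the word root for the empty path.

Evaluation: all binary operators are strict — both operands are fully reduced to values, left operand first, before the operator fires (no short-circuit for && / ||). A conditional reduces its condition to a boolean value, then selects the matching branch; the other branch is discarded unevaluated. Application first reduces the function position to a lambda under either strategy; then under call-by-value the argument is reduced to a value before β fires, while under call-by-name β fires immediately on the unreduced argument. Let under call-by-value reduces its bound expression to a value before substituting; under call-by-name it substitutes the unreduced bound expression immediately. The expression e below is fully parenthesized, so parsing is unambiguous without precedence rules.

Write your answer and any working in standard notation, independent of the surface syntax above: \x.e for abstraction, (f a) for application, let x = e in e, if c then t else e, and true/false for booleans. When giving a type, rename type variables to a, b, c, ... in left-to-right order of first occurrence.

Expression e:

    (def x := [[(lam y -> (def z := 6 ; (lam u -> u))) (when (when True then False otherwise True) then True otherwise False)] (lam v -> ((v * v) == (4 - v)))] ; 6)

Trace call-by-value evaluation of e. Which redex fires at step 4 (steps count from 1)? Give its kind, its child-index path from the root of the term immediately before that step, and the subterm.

Answer: let at 0.0 : (let z = 6 in (\u.u))

Trace:
step 0: (let x = (((\y.(let z = 6 in (\u.u))) (if (if true then false else true) then true else false)) (\v.((v * v) == (4 - v)))) in 6)
step 1: [if@0.0.1.0] (let x = (((\y.(let z = 6 in (\u.u))) (if false then true else false)) (\v.((v * v) == (4 - v)))) in 6)
step 2: [if@0.0.1] (let x = (((\y.(let z = 6 in (\u.u))) false) (\v.((v * v) == (4 - v)))) in 6)
step 3: [beta@0.0] (let x = ((let z = 6 in (\u.u)) (\v.((v * v) == (4 - v)))) in 6)
step 4: [let@0.0] (let x = ((\u.u) (\v.((v * v) == (4 - v)))) in 6)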